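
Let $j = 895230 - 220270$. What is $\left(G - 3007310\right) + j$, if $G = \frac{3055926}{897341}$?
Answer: $- \frac{2092910225424}{897341} \approx -2.3323 \cdot 10^{6}$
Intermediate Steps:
$G = \frac{3055926}{897341}$ ($G = 3055926 \cdot \frac{1}{897341} = \frac{3055926}{897341} \approx 3.4055$)
$j = 674960$
$\left(G - 3007310\right) + j = \left(\frac{3055926}{897341} - 3007310\right) + 674960 = - \frac{2698579506784}{897341} + 674960 = - \frac{2092910225424}{897341}$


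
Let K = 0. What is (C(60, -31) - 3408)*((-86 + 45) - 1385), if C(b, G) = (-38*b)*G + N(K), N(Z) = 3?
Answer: -95934150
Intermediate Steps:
C(b, G) = 3 - 38*G*b (C(b, G) = (-38*b)*G + 3 = -38*G*b + 3 = 3 - 38*G*b)
(C(60, -31) - 3408)*((-86 + 45) - 1385) = ((3 - 38*(-31)*60) - 3408)*((-86 + 45) - 1385) = ((3 + 70680) - 3408)*(-41 - 1385) = (70683 - 3408)*(-1426) = 67275*(-1426) = -95934150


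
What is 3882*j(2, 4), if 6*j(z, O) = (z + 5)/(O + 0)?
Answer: 4529/4 ≈ 1132.3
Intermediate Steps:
j(z, O) = (5 + z)/(6*O) (j(z, O) = ((z + 5)/(O + 0))/6 = ((5 + z)/O)/6 = (5 + z)/(6*O))
3882*j(2, 4) = 3882*((⅙)*(5 + 2)/4) = 3882*((⅙)*(¼)*7) = 3882*(7/24) = 4529/4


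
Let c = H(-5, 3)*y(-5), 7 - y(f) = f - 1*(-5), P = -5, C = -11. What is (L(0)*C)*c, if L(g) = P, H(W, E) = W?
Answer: -1925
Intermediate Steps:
y(f) = 2 - f (y(f) = 7 - (f - 1*(-5)) = 7 - (f + 5) = 7 - (5 + f) = 7 + (-5 - f) = 2 - f)
L(g) = -5
c = -35 (c = -5*(2 - 1*(-5)) = -5*(2 + 5) = -5*7 = -35)
(L(0)*C)*c = -5*(-11)*(-35) = 55*(-35) = -1925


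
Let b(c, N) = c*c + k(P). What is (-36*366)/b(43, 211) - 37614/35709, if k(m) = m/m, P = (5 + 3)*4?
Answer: -90014614/11010275 ≈ -8.1755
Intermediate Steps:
P = 32 (P = 8*4 = 32)
k(m) = 1
b(c, N) = 1 + c**2 (b(c, N) = c*c + 1 = c**2 + 1 = 1 + c**2)
(-36*366)/b(43, 211) - 37614/35709 = (-36*366)/(1 + 43**2) - 37614/35709 = -13176/(1 + 1849) - 37614*1/35709 = -13176/1850 - 12538/11903 = -13176*1/1850 - 12538/11903 = -6588/925 - 12538/11903 = -90014614/11010275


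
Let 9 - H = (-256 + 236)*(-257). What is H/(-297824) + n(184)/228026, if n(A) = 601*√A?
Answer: 5131/297824 + 601*√46/114013 ≈ 0.052980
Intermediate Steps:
H = -5131 (H = 9 - (-256 + 236)*(-257) = 9 - (-20)*(-257) = 9 - 1*5140 = 9 - 5140 = -5131)
H/(-297824) + n(184)/228026 = -5131/(-297824) + (601*√184)/228026 = -5131*(-1/297824) + (601*(2*√46))*(1/228026) = 5131/297824 + (1202*√46)*(1/228026) = 5131/297824 + 601*√46/114013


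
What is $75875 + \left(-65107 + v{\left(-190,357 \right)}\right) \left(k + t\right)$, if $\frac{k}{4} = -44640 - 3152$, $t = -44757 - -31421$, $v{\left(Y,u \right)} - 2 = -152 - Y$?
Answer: $13306537643$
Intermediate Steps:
$v{\left(Y,u \right)} = -150 - Y$ ($v{\left(Y,u \right)} = 2 - \left(152 + Y\right) = -150 - Y$)
$t = -13336$ ($t = -44757 + 31421 = -13336$)
$k = -191168$ ($k = 4 \left(-44640 - 3152\right) = 4 \left(-47792\right) = -191168$)
$75875 + \left(-65107 + v{\left(-190,357 \right)}\right) \left(k + t\right) = 75875 + \left(-65107 - -40\right) \left(-191168 - 13336\right) = 75875 + \left(-65107 + \left(-150 + 190\right)\right) \left(-204504\right) = 75875 + \left(-65107 + 40\right) \left(-204504\right) = 75875 - -13306461768 = 75875 + 13306461768 = 13306537643$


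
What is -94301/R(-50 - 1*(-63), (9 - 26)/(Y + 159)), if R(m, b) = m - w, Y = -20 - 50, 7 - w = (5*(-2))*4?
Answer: 94301/34 ≈ 2773.6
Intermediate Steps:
w = 47 (w = 7 - 5*(-2)*4 = 7 - (-10)*4 = 7 - 1*(-40) = 7 + 40 = 47)
Y = -70
R(m, b) = -47 + m (R(m, b) = m - 1*47 = m - 47 = -47 + m)
-94301/R(-50 - 1*(-63), (9 - 26)/(Y + 159)) = -94301/(-47 + (-50 - 1*(-63))) = -94301/(-47 + (-50 + 63)) = -94301/(-47 + 13) = -94301/(-34) = -94301*(-1/34) = 94301/34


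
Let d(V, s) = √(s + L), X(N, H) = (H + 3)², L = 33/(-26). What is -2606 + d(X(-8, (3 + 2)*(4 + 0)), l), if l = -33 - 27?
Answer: -2606 + 3*I*√4602/26 ≈ -2606.0 + 7.8275*I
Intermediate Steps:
L = -33/26 (L = 33*(-1/26) = -33/26 ≈ -1.2692)
l = -60
X(N, H) = (3 + H)²
d(V, s) = √(-33/26 + s) (d(V, s) = √(s - 33/26) = √(-33/26 + s))
-2606 + d(X(-8, (3 + 2)*(4 + 0)), l) = -2606 + √(-858 + 676*(-60))/26 = -2606 + √(-858 - 40560)/26 = -2606 + √(-41418)/26 = -2606 + (3*I*√4602)/26 = -2606 + 3*I*√4602/26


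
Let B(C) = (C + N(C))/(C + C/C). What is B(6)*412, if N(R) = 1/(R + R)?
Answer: 7519/21 ≈ 358.05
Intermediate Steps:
N(R) = 1/(2*R)
B(C) = (C + 1/(2*C))/(1 + C) (B(C) = (C + 1/(2*C))/(C + C/C) = (C + 1/(2*C))/(C + 1) = (C + 1/(2*C))/(1 + C))
B(6)*412 = ((½ + 6²)/(6*(1 + 6)))*412 = ((⅙)*(½ + 36)/7)*412 = ((⅙)*(⅐)*(73/2))*412 = (73/84)*412 = 7519/21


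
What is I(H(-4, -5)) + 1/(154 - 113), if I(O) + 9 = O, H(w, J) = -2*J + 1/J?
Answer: 169/205 ≈ 0.82439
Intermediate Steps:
H(w, J) = 1/J - 2*J
I(O) = -9 + O
I(H(-4, -5)) + 1/(154 - 113) = (-9 + (1/(-5) - 2*(-5))) + 1/(154 - 113) = (-9 + (-1/5 + 10)) + 1/41 = (-9 + 49/5) + 1/41 = 4/5 + 1/41 = 169/205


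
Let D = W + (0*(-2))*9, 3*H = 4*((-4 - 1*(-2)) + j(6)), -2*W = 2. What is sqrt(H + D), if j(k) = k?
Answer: sqrt(39)/3 ≈ 2.0817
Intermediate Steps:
W = -1 (W = -1/2*2 = -1)
H = 16/3 (H = (4*((-4 - 1*(-2)) + 6))/3 = (4*((-4 + 2) + 6))/3 = (4*(-2 + 6))/3 = (4*4)/3 = (1/3)*16 = 16/3 ≈ 5.3333)
D = -1 (D = -1 + (0*(-2))*9 = -1 + 0*9 = -1 + 0 = -1)
sqrt(H + D) = sqrt(16/3 - 1) = sqrt(13/3) = sqrt(39)/3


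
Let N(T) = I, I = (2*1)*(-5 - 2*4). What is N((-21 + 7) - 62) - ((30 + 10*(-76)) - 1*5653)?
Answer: 6357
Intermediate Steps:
I = -26 (I = 2*(-5 - 8) = 2*(-13) = -26)
N(T) = -26
N((-21 + 7) - 62) - ((30 + 10*(-76)) - 1*5653) = -26 - ((30 + 10*(-76)) - 1*5653) = -26 - ((30 - 760) - 5653) = -26 - (-730 - 5653) = -26 - 1*(-6383) = -26 + 6383 = 6357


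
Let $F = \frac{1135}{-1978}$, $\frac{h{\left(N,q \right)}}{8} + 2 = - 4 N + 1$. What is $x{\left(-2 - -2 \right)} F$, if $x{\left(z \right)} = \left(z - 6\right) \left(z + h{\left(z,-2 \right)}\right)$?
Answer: $- \frac{27240}{989} \approx -27.543$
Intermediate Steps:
$h{\left(N,q \right)} = -8 - 32 N$ ($h{\left(N,q \right)} = -16 + 8 \left(- 4 N + 1\right) = -16 + 8 \left(1 - 4 N\right) = -16 - \left(-8 + 32 N\right) = -8 - 32 N$)
$F = - \frac{1135}{1978}$ ($F = 1135 \left(- \frac{1}{1978}\right) = - \frac{1135}{1978} \approx -0.57381$)
$x{\left(z \right)} = \left(-8 - 31 z\right) \left(-6 + z\right)$ ($x{\left(z \right)} = \left(z - 6\right) \left(z - \left(8 + 32 z\right)\right) = \left(-6 + z\right) \left(-8 - 31 z\right) = \left(-8 - 31 z\right) \left(-6 + z\right)$)
$x{\left(-2 - -2 \right)} F = \left(48 - 31 \left(-2 - -2\right)^{2} + 178 \left(-2 - -2\right)\right) \left(- \frac{1135}{1978}\right) = \left(48 - 31 \left(-2 + 2\right)^{2} + 178 \left(-2 + 2\right)\right) \left(- \frac{1135}{1978}\right) = \left(48 - 31 \cdot 0^{2} + 178 \cdot 0\right) \left(- \frac{1135}{1978}\right) = \left(48 - 0 + 0\right) \left(- \frac{1135}{1978}\right) = \left(48 + 0 + 0\right) \left(- \frac{1135}{1978}\right) = 48 \left(- \frac{1135}{1978}\right) = - \frac{27240}{989}$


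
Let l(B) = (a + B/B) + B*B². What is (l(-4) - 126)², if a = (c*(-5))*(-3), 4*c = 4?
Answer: 30276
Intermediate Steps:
c = 1 (c = (¼)*4 = 1)
a = 15 (a = (1*(-5))*(-3) = -5*(-3) = 15)
l(B) = 16 + B³ (l(B) = (15 + B/B) + B*B² = (15 + 1) + B³ = 16 + B³)
(l(-4) - 126)² = ((16 + (-4)³) - 126)² = ((16 - 64) - 126)² = (-48 - 126)² = (-174)² = 30276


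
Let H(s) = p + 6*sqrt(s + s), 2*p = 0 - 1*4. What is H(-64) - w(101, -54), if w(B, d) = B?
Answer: -103 + 48*I*sqrt(2) ≈ -103.0 + 67.882*I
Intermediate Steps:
p = -2 (p = (0 - 1*4)/2 = (0 - 4)/2 = (1/2)*(-4) = -2)
H(s) = -2 + 6*sqrt(2)*sqrt(s) (H(s) = -2 + 6*sqrt(s + s) = -2 + 6*sqrt(2*s) = -2 + 6*(sqrt(2)*sqrt(s)) = -2 + 6*sqrt(2)*sqrt(s))
H(-64) - w(101, -54) = (-2 + 6*sqrt(2)*sqrt(-64)) - 1*101 = (-2 + 6*sqrt(2)*(8*I)) - 101 = (-2 + 48*I*sqrt(2)) - 101 = -103 + 48*I*sqrt(2)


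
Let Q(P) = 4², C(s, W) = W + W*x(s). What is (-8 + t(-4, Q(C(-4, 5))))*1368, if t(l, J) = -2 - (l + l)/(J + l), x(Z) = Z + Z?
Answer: -12768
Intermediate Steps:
x(Z) = 2*Z
C(s, W) = W + 2*W*s (C(s, W) = W + W*(2*s) = W + 2*W*s)
Q(P) = 16
t(l, J) = -2 - 2*l/(J + l)
(-8 + t(-4, Q(C(-4, 5))))*1368 = (-8 + 2*(-1*16 - 2*(-4))/(16 - 4))*1368 = (-8 + 2*(-16 + 8)/12)*1368 = (-8 + 2*(1/12)*(-8))*1368 = (-8 - 4/3)*1368 = -28/3*1368 = -12768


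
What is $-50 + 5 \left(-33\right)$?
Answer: $-215$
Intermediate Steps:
$-50 + 5 \left(-33\right) = -50 - 165 = -215$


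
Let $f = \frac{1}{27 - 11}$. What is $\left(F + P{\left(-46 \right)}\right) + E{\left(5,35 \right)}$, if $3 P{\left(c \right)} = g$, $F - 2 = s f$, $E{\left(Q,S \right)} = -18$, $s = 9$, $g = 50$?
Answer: $\frac{59}{48} \approx 1.2292$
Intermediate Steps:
$f = \frac{1}{16} \approx 0.0625$
$F = \frac{41}{16}$ ($F = 2 + 9 \cdot \frac{1}{16} = 2 + \frac{9}{16} = \frac{41}{16} \approx 2.5625$)
$P{\left(c \right)} = \frac{50}{3}$ ($P{\left(c \right)} = \frac{1}{3} \cdot 50 = \frac{50}{3}$)
$\left(F + P{\left(-46 \right)}\right) + E{\left(5,35 \right)} = \left(\frac{41}{16} + \frac{50}{3}\right) - 18 = \frac{923}{48} - 18 = \frac{59}{48}$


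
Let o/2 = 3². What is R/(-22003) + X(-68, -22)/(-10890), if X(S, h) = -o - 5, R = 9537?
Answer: -103351861/239612670 ≈ -0.43133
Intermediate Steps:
o = 18 (o = 2*3² = 2*9 = 18)
X(S, h) = -23 (X(S, h) = -1*18 - 5 = -18 - 5 = -23)
R/(-22003) + X(-68, -22)/(-10890) = 9537/(-22003) - 23/(-10890) = 9537*(-1/22003) - 23*(-1/10890) = -9537/22003 + 23/10890 = -103351861/239612670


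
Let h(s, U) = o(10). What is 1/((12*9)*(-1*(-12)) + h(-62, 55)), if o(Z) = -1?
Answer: 1/1295 ≈ 0.00077220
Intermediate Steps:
h(s, U) = -1
1/((12*9)*(-1*(-12)) + h(-62, 55)) = 1/((12*9)*(-1*(-12)) - 1) = 1/(108*12 - 1) = 1/(1296 - 1) = 1/1295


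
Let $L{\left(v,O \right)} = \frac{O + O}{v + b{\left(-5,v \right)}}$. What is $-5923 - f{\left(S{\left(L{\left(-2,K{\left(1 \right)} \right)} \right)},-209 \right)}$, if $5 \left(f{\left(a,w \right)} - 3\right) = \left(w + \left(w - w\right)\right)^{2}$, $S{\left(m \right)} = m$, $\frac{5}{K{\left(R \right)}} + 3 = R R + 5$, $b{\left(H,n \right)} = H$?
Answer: $- \frac{73311}{5} \approx -14662.0$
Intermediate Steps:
$K{\left(R \right)} = \frac{5}{2 + R^{2}}$ ($K{\left(R \right)} = \frac{5}{-3 + \left(R R + 5\right)} = \frac{5}{-3 + \left(R^{2} + 5\right)} = \frac{5}{-3 + \left(5 + R^{2}\right)} = \frac{5}{2 + R^{2}}$)
$L{\left(v,O \right)} = \frac{2 O}{-5 + v}$ ($L{\left(v,O \right)} = \frac{O + O}{v - 5} = \frac{2 O}{-5 + v}$)
$f{\left(a,w \right)} = 3 + \frac{w^{2}}{5}$ ($f{\left(a,w \right)} = 3 + \frac{\left(w + \left(w - w\right)\right)^{2}}{5} = 3 + \frac{\left(w + 0\right)^{2}}{5} = 3 + \frac{w^{2}}{5}$)
$-5923 - f{\left(S{\left(L{\left(-2,K{\left(1 \right)} \right)} \right)},-209 \right)} = -5923 - \left(3 + \frac{\left(-209\right)^{2}}{5}\right) = -5923 - \left(3 + \frac{1}{5} \cdot 43681\right) = -5923 - \left(3 + \frac{43681}{5}\right) = -5923 - \frac{43696}{5} = - \frac{73311}{5}$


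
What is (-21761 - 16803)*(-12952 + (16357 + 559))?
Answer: -152867696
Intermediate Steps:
(-21761 - 16803)*(-12952 + (16357 + 559)) = -38564*(-12952 + 16916) = -38564*3964 = -152867696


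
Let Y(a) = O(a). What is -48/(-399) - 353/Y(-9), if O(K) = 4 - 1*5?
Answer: 46965/133 ≈ 353.12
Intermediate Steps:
O(K) = -1 (O(K) = 4 - 5 = -1)
Y(a) = -1
-48/(-399) - 353/Y(-9) = -48/(-399) - 353/(-1) = -48*(-1/399) - 353*(-1) = 16/133 + 353 = 46965/133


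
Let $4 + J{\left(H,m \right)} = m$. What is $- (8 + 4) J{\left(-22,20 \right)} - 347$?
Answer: $-539$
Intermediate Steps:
$J{\left(H,m \right)} = -4 + m$
$- (8 + 4) J{\left(-22,20 \right)} - 347 = - (8 + 4) \left(-4 + 20\right) - 347 = \left(-1\right) 12 \cdot 16 - 347 = \left(-12\right) 16 - 347 = -192 - 347 = -539$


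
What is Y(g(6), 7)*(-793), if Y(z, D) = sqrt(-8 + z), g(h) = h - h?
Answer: -1586*I*sqrt(2) ≈ -2242.9*I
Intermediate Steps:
g(h) = 0
Y(g(6), 7)*(-793) = sqrt(-8 + 0)*(-793) = sqrt(-8)*(-793) = (2*I*sqrt(2))*(-793) = -1586*I*sqrt(2)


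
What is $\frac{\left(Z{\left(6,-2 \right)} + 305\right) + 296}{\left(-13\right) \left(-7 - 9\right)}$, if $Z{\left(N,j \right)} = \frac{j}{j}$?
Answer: $\frac{301}{104} \approx 2.8942$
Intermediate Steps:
$Z{\left(N,j \right)} = 1$
$\frac{\left(Z{\left(6,-2 \right)} + 305\right) + 296}{\left(-13\right) \left(-7 - 9\right)} = \frac{\left(1 + 305\right) + 296}{\left(-13\right) \left(-7 - 9\right)} = \frac{306 + 296}{\left(-13\right) \left(-16\right)} = \frac{602}{208} = 602 \cdot \frac{1}{208} = \frac{301}{104}$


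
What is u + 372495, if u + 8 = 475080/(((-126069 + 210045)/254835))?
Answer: 6347790838/3499 ≈ 1.8142e+6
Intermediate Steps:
u = 5044430833/3499 (u = -8 + 475080/(((-126069 + 210045)/254835)) = -8 + 475080/((83976*(1/254835))) = -8 + 475080/(27992/84945) = -8 + 475080*(84945/27992) = -8 + 5044458825/3499 = 5044430833/3499 ≈ 1.4417e+6)
u + 372495 = 5044430833/3499 + 372495 = 6347790838/3499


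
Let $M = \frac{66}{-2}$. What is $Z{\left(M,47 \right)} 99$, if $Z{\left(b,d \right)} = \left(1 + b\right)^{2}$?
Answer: $101376$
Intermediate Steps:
$M = -33$ ($M = 66 \left(- \frac{1}{2}\right) = -33$)
$Z{\left(M,47 \right)} 99 = \left(1 - 33\right)^{2} \cdot 99 = \left(-32\right)^{2} \cdot 99 = 1024 \cdot 99 = 101376$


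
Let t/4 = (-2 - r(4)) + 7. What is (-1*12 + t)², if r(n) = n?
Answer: 64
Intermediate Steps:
t = 4 (t = 4*((-2 - 1*4) + 7) = 4*((-2 - 4) + 7) = 4*(-6 + 7) = 4*1 = 4)
(-1*12 + t)² = (-1*12 + 4)² = (-12 + 4)² = (-8)² = 64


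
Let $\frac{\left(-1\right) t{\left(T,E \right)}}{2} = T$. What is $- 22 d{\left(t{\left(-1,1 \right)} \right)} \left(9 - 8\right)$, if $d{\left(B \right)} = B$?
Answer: $-44$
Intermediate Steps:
$t{\left(T,E \right)} = - 2 T$
$- 22 d{\left(t{\left(-1,1 \right)} \right)} \left(9 - 8\right) = - 22 \left(\left(-2\right) \left(-1\right)\right) \left(9 - 8\right) = \left(-22\right) 2 \cdot 1 = \left(-44\right) 1 = -44$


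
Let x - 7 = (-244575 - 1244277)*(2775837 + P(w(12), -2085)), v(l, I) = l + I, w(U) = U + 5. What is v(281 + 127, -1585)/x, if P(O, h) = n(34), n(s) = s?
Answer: 1177/4132861090085 ≈ 2.8479e-10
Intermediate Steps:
w(U) = 5 + U
P(O, h) = 34
v(l, I) = I + l
x = -4132861090085 (x = 7 + (-244575 - 1244277)*(2775837 + 34) = 7 - 1488852*2775871 = 7 - 4132861090092 = -4132861090085)
v(281 + 127, -1585)/x = (-1585 + (281 + 127))/(-4132861090085) = (-1585 + 408)*(-1/4132861090085) = -1177*(-1/4132861090085) = 1177/4132861090085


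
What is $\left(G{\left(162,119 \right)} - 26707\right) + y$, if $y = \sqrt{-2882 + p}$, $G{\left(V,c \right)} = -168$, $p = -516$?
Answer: $-26875 + i \sqrt{3398} \approx -26875.0 + 58.292 i$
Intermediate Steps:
$y = i \sqrt{3398}$ ($y = \sqrt{-2882 - 516} = \sqrt{-3398} = i \sqrt{3398} \approx 58.292 i$)
$\left(G{\left(162,119 \right)} - 26707\right) + y = \left(-168 - 26707\right) + i \sqrt{3398} = -26875 + i \sqrt{3398}$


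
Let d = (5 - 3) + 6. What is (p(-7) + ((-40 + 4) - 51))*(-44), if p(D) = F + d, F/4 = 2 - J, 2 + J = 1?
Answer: 2948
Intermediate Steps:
J = -1 (J = -2 + 1 = -1)
d = 8 (d = 2 + 6 = 8)
F = 12 (F = 4*(2 - 1*(-1)) = 4*(2 + 1) = 4*3 = 12)
p(D) = 20 (p(D) = 12 + 8 = 20)
(p(-7) + ((-40 + 4) - 51))*(-44) = (20 + ((-40 + 4) - 51))*(-44) = (20 + (-36 - 51))*(-44) = (20 - 87)*(-44) = -67*(-44) = 2948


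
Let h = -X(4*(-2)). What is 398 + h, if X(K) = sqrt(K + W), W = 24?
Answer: 394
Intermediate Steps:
X(K) = sqrt(24 + K) (X(K) = sqrt(K + 24) = sqrt(24 + K))
h = -4 (h = -sqrt(24 + 4*(-2)) = -sqrt(24 - 8) = -sqrt(16) = -1*4 = -4)
398 + h = 398 - 4 = 394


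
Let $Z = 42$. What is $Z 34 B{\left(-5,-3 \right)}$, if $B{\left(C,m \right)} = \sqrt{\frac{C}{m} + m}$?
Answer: $952 i \sqrt{3} \approx 1648.9 i$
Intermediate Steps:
$B{\left(C,m \right)} = \sqrt{m + \frac{C}{m}}$
$Z 34 B{\left(-5,-3 \right)} = 42 \cdot 34 \sqrt{-3 - \frac{5}{-3}} = 1428 \sqrt{-3 - - \frac{5}{3}} = 1428 \sqrt{-3 + \frac{5}{3}} = 1428 \sqrt{- \frac{4}{3}} = 1428 \frac{2 i \sqrt{3}}{3} = 952 i \sqrt{3}$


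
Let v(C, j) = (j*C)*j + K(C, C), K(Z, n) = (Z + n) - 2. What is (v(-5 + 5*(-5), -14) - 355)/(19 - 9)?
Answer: -6297/10 ≈ -629.70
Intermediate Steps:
K(Z, n) = -2 + Z + n
v(C, j) = -2 + 2*C + C*j² (v(C, j) = (j*C)*j + (-2 + C + C) = (C*j)*j + (-2 + 2*C) = C*j² + (-2 + 2*C) = -2 + 2*C + C*j²)
(v(-5 + 5*(-5), -14) - 355)/(19 - 9) = ((-2 + 2*(-5 + 5*(-5)) + (-5 + 5*(-5))*(-14)²) - 355)/(19 - 9) = ((-2 + 2*(-5 - 25) + (-5 - 25)*196) - 355)/10 = ((-2 + 2*(-30) - 30*196) - 355)*(⅒) = ((-2 - 60 - 5880) - 355)*(⅒) = (-5942 - 355)*(⅒) = -6297*⅒ = -6297/10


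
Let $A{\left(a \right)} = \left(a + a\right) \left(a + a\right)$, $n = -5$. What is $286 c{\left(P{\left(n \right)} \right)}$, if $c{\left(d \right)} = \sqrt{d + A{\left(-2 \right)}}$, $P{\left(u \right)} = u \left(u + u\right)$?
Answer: $286 \sqrt{66} \approx 2323.5$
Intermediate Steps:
$A{\left(a \right)} = 4 a^{2}$ ($A{\left(a \right)} = 2 a 2 a = 4 a^{2}$)
$P{\left(u \right)} = 2 u^{2}$ ($P{\left(u \right)} = u 2 u = 2 u^{2}$)
$c{\left(d \right)} = \sqrt{16 + d}$ ($c{\left(d \right)} = \sqrt{d + 4 \left(-2\right)^{2}} = \sqrt{d + 4 \cdot 4} = \sqrt{d + 16} = \sqrt{16 + d}$)
$286 c{\left(P{\left(n \right)} \right)} = 286 \sqrt{16 + 2 \left(-5\right)^{2}} = 286 \sqrt{16 + 2 \cdot 25} = 286 \sqrt{16 + 50} = 286 \sqrt{66}$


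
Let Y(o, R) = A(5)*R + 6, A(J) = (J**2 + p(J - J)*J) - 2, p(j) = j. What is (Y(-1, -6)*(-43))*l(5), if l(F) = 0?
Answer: 0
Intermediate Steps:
A(J) = -2 + J**2 (A(J) = (J**2 + (J - J)*J) - 2 = (J**2 + 0*J) - 2 = (J**2 + 0) - 2 = J**2 - 2 = -2 + J**2)
Y(o, R) = 6 + 23*R (Y(o, R) = (-2 + 5**2)*R + 6 = (-2 + 25)*R + 6 = 23*R + 6 = 6 + 23*R)
(Y(-1, -6)*(-43))*l(5) = ((6 + 23*(-6))*(-43))*0 = ((6 - 138)*(-43))*0 = -132*(-43)*0 = 5676*0 = 0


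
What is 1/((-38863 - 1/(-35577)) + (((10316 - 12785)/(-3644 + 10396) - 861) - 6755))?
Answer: -240215904/11165082834877 ≈ -2.1515e-5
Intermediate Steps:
1/((-38863 - 1/(-35577)) + (((10316 - 12785)/(-3644 + 10396) - 861) - 6755)) = 1/((-38863 - 1*(-1/35577)) + ((-2469/6752 - 861) - 6755)) = 1/((-38863 + 1/35577) + ((-2469*1/6752 - 861) - 6755)) = 1/(-1382628950/35577 + ((-2469/6752 - 861) - 6755)) = 1/(-1382628950/35577 + (-5815941/6752 - 6755)) = 1/(-1382628950/35577 - 51425701/6752) = 1/(-11165082834877/240215904) = -240215904/11165082834877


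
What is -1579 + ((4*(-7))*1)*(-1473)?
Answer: 39665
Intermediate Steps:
-1579 + ((4*(-7))*1)*(-1473) = -1579 - 28*1*(-1473) = -1579 - 28*(-1473) = -1579 + 41244 = 39665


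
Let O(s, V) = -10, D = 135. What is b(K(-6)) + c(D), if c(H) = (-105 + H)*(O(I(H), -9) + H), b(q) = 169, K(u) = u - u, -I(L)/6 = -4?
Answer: 3919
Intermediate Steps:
I(L) = 24 (I(L) = -6*(-4) = 24)
K(u) = 0
c(H) = (-105 + H)*(-10 + H)
b(K(-6)) + c(D) = 169 + (1050 + 135**2 - 115*135) = 169 + (1050 + 18225 - 15525) = 169 + 3750 = 3919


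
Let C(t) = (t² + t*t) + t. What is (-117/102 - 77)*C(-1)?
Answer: -2657/34 ≈ -78.147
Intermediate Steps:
C(t) = t + 2*t² (C(t) = (t² + t²) + t = 2*t² + t = t + 2*t²)
(-117/102 - 77)*C(-1) = (-117/102 - 77)*(-(1 + 2*(-1))) = (-117*1/102 - 77)*(-(1 - 2)) = (-39/34 - 77)*(-1*(-1)) = -2657/34*1 = -2657/34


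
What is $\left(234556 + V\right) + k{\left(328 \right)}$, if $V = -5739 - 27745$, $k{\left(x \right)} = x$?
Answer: $201400$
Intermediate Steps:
$V = -33484$
$\left(234556 + V\right) + k{\left(328 \right)} = \left(234556 - 33484\right) + 328 = 201072 + 328 = 201400$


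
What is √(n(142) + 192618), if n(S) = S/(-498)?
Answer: √11942490939/249 ≈ 438.88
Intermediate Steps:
n(S) = -S/498 (n(S) = S*(-1/498) = -S/498)
√(n(142) + 192618) = √(-1/498*142 + 192618) = √(-71/249 + 192618) = √(47961811/249) = √11942490939/249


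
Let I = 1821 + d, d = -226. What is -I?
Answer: -1595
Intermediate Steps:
I = 1595 (I = 1821 - 226 = 1595)
-I = -1*1595 = -1595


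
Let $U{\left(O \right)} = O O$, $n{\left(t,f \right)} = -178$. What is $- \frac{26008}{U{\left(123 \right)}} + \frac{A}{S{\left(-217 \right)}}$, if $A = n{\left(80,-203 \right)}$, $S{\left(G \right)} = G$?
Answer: $- \frac{2950774}{3282993} \approx -0.89881$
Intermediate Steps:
$U{\left(O \right)} = O^{2}$
$A = -178$
$- \frac{26008}{U{\left(123 \right)}} + \frac{A}{S{\left(-217 \right)}} = - \frac{26008}{123^{2}} - \frac{178}{-217} = - \frac{26008}{15129} - - \frac{178}{217} = \left(-26008\right) \frac{1}{15129} + \frac{178}{217} = - \frac{26008}{15129} + \frac{178}{217} = - \frac{2950774}{3282993}$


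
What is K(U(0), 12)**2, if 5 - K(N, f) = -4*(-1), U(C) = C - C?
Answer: 1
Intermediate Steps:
U(C) = 0
K(N, f) = 1 (K(N, f) = 5 - (-4)*(-1) = 5 - 1*4 = 5 - 4 = 1)
K(U(0), 12)**2 = 1**2 = 1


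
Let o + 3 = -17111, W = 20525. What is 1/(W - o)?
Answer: 1/37639 ≈ 2.6568e-5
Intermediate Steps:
o = -17114 (o = -3 - 17111 = -17114)
1/(W - o) = 1/(20525 - 1*(-17114)) = 1/(20525 + 17114) = 1/37639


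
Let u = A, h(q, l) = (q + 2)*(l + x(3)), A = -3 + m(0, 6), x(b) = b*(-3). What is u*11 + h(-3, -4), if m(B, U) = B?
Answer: -20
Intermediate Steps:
x(b) = -3*b
A = -3 (A = -3 + 0 = -3)
h(q, l) = (-9 + l)*(2 + q) (h(q, l) = (q + 2)*(l - 3*3) = (2 + q)*(l - 9) = (2 + q)*(-9 + l) = (-9 + l)*(2 + q))
u = -3
u*11 + h(-3, -4) = -3*11 + (-18 - 9*(-3) + 2*(-4) - 4*(-3)) = -33 + (-18 + 27 - 8 + 12) = -33 + 13 = -20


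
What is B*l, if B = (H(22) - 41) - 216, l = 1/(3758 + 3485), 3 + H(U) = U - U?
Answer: -260/7243 ≈ -0.035897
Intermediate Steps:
H(U) = -3 (H(U) = -3 + (U - U) = -3 + 0 = -3)
l = 1/7243 ≈ 0.00013806
B = -260 (B = (-3 - 41) - 216 = -44 - 216 = -260)
B*l = -260*1/7243 = -260/7243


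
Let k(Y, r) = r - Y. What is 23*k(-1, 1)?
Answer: 46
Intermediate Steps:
23*k(-1, 1) = 23*(1 - 1*(-1)) = 23*(1 + 1) = 23*2 = 46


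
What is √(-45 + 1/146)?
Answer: I*√959074/146 ≈ 6.7077*I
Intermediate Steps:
√(-45 + 1/146) = √(-6569/146) = I*√959074/146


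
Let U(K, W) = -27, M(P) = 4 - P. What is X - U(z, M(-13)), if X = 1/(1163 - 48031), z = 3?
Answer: 1265435/46868 ≈ 27.000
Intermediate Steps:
X = -1/46868 (X = 1/(-46868) = -1/46868 ≈ -2.1337e-5)
X - U(z, M(-13)) = -1/46868 - 1*(-27) = -1/46868 + 27 = 1265435/46868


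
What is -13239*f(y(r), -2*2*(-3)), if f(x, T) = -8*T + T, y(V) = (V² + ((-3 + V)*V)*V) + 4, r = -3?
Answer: 1112076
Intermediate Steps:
y(V) = 4 + V² + V²*(-3 + V) (y(V) = (V² + (V*(-3 + V))*V) + 4 = (V² + V²*(-3 + V)) + 4 = 4 + V² + V²*(-3 + V))
f(x, T) = -7*T
-13239*f(y(r), -2*2*(-3)) = -(-92673)*-2*2*(-3) = -(-92673)*(-4*(-3)) = -(-92673)*12 = -13239*(-84) = 1112076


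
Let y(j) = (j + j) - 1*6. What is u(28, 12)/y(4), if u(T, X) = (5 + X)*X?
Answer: 102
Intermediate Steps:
y(j) = -6 + 2*j (y(j) = 2*j - 6 = -6 + 2*j)
u(T, X) = X*(5 + X)
u(28, 12)/y(4) = (12*(5 + 12))/(-6 + 2*4) = (12*17)/(-6 + 8) = 204/2 = 204*(1/2) = 102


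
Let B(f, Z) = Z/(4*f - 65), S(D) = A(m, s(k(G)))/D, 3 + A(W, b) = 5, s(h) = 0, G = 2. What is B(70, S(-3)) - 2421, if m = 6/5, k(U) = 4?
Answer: -1561547/645 ≈ -2421.0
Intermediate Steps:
m = 6/5 (m = 6*(1/5) = 6/5 ≈ 1.2000)
A(W, b) = 2 (A(W, b) = -3 + 5 = 2)
S(D) = 2/D
B(f, Z) = Z/(-65 + 4*f)
B(70, S(-3)) - 2421 = (2/(-3))/(-65 + 4*70) - 2421 = (2*(-1/3))/(-65 + 280) - 2421 = -2/3/215 - 2421 = -2/3*1/215 - 2421 = -2/645 - 2421 = -1561547/645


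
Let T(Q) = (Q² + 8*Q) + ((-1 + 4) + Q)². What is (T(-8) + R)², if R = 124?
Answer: 22201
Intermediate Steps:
T(Q) = Q² + (3 + Q)² + 8*Q (T(Q) = (Q² + 8*Q) + (3 + Q)² = Q² + (3 + Q)² + 8*Q)
(T(-8) + R)² = ((9 + 2*(-8)² + 14*(-8)) + 124)² = ((9 + 2*64 - 112) + 124)² = ((9 + 128 - 112) + 124)² = (25 + 124)² = 149² = 22201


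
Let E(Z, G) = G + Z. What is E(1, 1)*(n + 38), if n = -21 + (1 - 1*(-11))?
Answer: 58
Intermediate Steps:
n = -9 (n = -21 + (1 + 11) = -21 + 12 = -9)
E(1, 1)*(n + 38) = (1 + 1)*(-9 + 38) = 2*29 = 58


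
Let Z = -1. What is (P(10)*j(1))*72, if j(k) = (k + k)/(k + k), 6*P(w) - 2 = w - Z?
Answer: 156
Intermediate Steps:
P(w) = ½ + w/6 (P(w) = ⅓ + (w - 1*(-1))/6 = ⅓ + (w + 1)/6 = ⅓ + (1 + w)/6 = ⅓ + (⅙ + w/6) = ½ + w/6)
j(k) = 1 (j(k) = (2*k)/((2*k)) = (2*k)*(1/(2*k)) = 1)
(P(10)*j(1))*72 = ((½ + (⅙)*10)*1)*72 = ((½ + 5/3)*1)*72 = ((13/6)*1)*72 = (13/6)*72 = 156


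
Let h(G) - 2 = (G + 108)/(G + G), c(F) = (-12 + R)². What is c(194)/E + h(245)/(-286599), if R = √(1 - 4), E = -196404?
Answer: -3343821907/4596950516340 + 2*I*√3/16367 ≈ -0.0007274 + 0.00021165*I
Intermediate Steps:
R = I*√3 (R = √(-3) = I*√3 ≈ 1.732*I)
c(F) = (-12 + I*√3)²
h(G) = 2 + (108 + G)/(2*G) (h(G) = 2 + (G + 108)/(G + G) = 2 + (108 + G)/((2*G)) = 2 + (108 + G)*(1/(2*G)) = 2 + (108 + G)/(2*G))
c(194)/E + h(245)/(-286599) = (12 - I*√3)²/(-196404) + (5/2 + 54/245)/(-286599) = (12 - I*√3)²*(-1/196404) + (5/2 + 54*(1/245))*(-1/286599) = -(12 - I*√3)²/196404 + (5/2 + 54/245)*(-1/286599) = -(12 - I*√3)²/196404 + (1333/490)*(-1/286599) = -(12 - I*√3)²/196404 - 1333/140433510 = -1333/140433510 - (12 - I*√3)²/196404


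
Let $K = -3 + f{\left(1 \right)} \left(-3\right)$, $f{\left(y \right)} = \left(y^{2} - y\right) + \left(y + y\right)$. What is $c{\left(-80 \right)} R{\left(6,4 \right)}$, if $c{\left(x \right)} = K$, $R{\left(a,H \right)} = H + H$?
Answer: $-72$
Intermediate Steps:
$f{\left(y \right)} = y + y^{2}$ ($f{\left(y \right)} = \left(y^{2} - y\right) + 2 y = y + y^{2}$)
$R{\left(a,H \right)} = 2 H$
$K = -9$ ($K = -3 + 1 \left(1 + 1\right) \left(-3\right) = -3 + 1 \cdot 2 \left(-3\right) = -3 + 2 \left(-3\right) = -3 - 6 = -9$)
$c{\left(x \right)} = -9$
$c{\left(-80 \right)} R{\left(6,4 \right)} = - 9 \cdot 2 \cdot 4 = \left(-9\right) 8 = -72$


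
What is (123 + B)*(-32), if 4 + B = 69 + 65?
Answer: -8096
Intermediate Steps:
B = 130 (B = -4 + (69 + 65) = -4 + 134 = 130)
(123 + B)*(-32) = (123 + 130)*(-32) = 253*(-32) = -8096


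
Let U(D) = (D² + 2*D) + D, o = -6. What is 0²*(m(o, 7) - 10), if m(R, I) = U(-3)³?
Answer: 0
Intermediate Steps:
U(D) = D² + 3*D
m(R, I) = 0 (m(R, I) = (-3*(3 - 3))³ = (-3*0)³ = 0³ = 0)
0²*(m(o, 7) - 10) = 0²*(0 - 10) = 0*(-10) = 0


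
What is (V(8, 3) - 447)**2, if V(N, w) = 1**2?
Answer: 198916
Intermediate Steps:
V(N, w) = 1
(V(8, 3) - 447)**2 = (1 - 447)**2 = (-446)**2 = 198916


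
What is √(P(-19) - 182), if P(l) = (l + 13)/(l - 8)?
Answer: 2*I*√409/3 ≈ 13.482*I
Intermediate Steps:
P(l) = (13 + l)/(-8 + l)
√(P(-19) - 182) = √((13 - 19)/(-8 - 19) - 182) = √(-6/(-27) - 182) = √(-1/27*(-6) - 182) = √(2/9 - 182) = √(-1636/9) = 2*I*√409/3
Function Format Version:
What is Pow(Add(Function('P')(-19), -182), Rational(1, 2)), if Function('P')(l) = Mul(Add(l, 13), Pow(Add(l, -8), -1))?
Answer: Mul(Rational(2, 3), I, Pow(409, Rational(1, 2))) ≈ Mul(13.482, I)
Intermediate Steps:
Function('P')(l) = Mul(Pow(Add(-8, l), -1), Add(13, l)) (Function('P')(l) = Mul(Add(13, l), Pow(Add(-8, l), -1)) = Mul(Pow(Add(-8, l), -1), Add(13, l)))
Pow(Add(Function('P')(-19), -182), Rational(1, 2)) = Pow(Add(Mul(Pow(Add(-8, -19), -1), Add(13, -19)), -182), Rational(1, 2)) = Pow(Add(Mul(Pow(-27, -1), -6), -182), Rational(1, 2)) = Pow(Add(Mul(Rational(-1, 27), -6), -182), Rational(1, 2)) = Pow(Add(Rational(2, 9), -182), Rational(1, 2)) = Pow(Rational(-1636, 9), Rational(1, 2)) = Mul(Rational(2, 3), I, Pow(409, Rational(1, 2)))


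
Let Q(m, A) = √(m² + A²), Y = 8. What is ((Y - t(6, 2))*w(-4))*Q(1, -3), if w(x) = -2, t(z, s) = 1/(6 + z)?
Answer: -95*√10/6 ≈ -50.069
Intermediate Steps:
Q(m, A) = √(A² + m²)
((Y - t(6, 2))*w(-4))*Q(1, -3) = ((8 - 1/(6 + 6))*(-2))*√((-3)² + 1²) = ((8 - 1/12)*(-2))*√(9 + 1) = ((8 - 1*1/12)*(-2))*√10 = ((8 - 1/12)*(-2))*√10 = ((95/12)*(-2))*√10 = -95*√10/6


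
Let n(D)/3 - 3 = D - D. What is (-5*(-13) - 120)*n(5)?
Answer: -495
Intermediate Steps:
n(D) = 9 (n(D) = 9 + 3*(D - D) = 9 + 3*0 = 9 + 0 = 9)
(-5*(-13) - 120)*n(5) = (-5*(-13) - 120)*9 = (65 - 120)*9 = -55*9 = -495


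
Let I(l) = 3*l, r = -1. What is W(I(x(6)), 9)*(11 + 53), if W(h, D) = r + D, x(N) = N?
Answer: 512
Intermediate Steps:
W(h, D) = -1 + D
W(I(x(6)), 9)*(11 + 53) = (-1 + 9)*(11 + 53) = 8*64 = 512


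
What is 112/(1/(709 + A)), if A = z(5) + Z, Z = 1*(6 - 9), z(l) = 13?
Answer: 80528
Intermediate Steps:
Z = -3 (Z = 1*(-3) = -3)
A = 10 (A = 13 - 3 = 10)
112/(1/(709 + A)) = 112/(1/(709 + 10)) = 112/(1/719) = 112*719 = 80528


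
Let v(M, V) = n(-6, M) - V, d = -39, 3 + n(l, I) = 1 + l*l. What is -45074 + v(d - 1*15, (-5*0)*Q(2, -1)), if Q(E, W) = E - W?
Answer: -45040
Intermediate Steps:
n(l, I) = -2 + l**2 (n(l, I) = -3 + (1 + l*l) = -3 + (1 + l**2) = -2 + l**2)
v(M, V) = 34 - V (v(M, V) = (-2 + (-6)**2) - V = (-2 + 36) - V = 34 - V)
-45074 + v(d - 1*15, (-5*0)*Q(2, -1)) = -45074 + (34 - (-5*0)*(2 - 1*(-1))) = -45074 + (34 - 0*(2 + 1)) = -45074 + (34 - 0*3) = -45074 + (34 - 1*0) = -45074 + (34 + 0) = -45074 + 34 = -45040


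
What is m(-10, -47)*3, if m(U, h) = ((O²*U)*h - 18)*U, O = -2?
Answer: -55860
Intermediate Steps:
m(U, h) = U*(-18 + 4*U*h) (m(U, h) = (((-2)²*U)*h - 18)*U = ((4*U)*h - 18)*U = (4*U*h - 18)*U = (-18 + 4*U*h)*U = U*(-18 + 4*U*h))
m(-10, -47)*3 = (2*(-10)*(-9 + 2*(-10)*(-47)))*3 = (2*(-10)*(-9 + 940))*3 = (2*(-10)*931)*3 = -18620*3 = -55860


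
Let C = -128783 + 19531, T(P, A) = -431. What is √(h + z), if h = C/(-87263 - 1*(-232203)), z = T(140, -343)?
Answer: I*√566882008530/36235 ≈ 20.779*I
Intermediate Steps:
C = -109252
z = -431
h = -27313/36235 (h = -109252/(-87263 - 1*(-232203)) = -109252/(-87263 + 232203) = -109252/144940 = -109252*1/144940 = -27313/36235 ≈ -0.75377)
√(h + z) = √(-27313/36235 - 431) = √(-15644598/36235) = I*√566882008530/36235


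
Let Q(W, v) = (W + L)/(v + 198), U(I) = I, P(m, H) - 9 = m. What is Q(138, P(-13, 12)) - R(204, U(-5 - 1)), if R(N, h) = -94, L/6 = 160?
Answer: 9667/97 ≈ 99.660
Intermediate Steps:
P(m, H) = 9 + m
L = 960 (L = 6*160 = 960)
Q(W, v) = (960 + W)/(198 + v) (Q(W, v) = (W + 960)/(v + 198) = (960 + W)/(198 + v))
Q(138, P(-13, 12)) - R(204, U(-5 - 1)) = (960 + 138)/(198 + (9 - 13)) - 1*(-94) = 1098/(198 - 4) + 94 = 1098/194 + 94 = (1/194)*1098 + 94 = 549/97 + 94 = 9667/97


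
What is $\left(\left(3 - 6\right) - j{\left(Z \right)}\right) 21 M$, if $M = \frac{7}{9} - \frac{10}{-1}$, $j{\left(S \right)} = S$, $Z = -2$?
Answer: $- \frac{679}{3} \approx -226.33$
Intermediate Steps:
$M = \frac{97}{9}$ ($M = 7 \cdot \frac{1}{9} - -10 = \frac{7}{9} + 10 = \frac{97}{9} \approx 10.778$)
$\left(\left(3 - 6\right) - j{\left(Z \right)}\right) 21 M = \left(\left(3 - 6\right) - -2\right) 21 \cdot \frac{97}{9} = \left(\left(3 - 6\right) + 2\right) 21 \cdot \frac{97}{9} = \left(-3 + 2\right) 21 \cdot \frac{97}{9} = \left(-1\right) 21 \cdot \frac{97}{9} = \left(-21\right) \frac{97}{9} = - \frac{679}{3}$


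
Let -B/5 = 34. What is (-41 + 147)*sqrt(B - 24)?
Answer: 106*I*sqrt(194) ≈ 1476.4*I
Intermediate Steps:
B = -170 (B = -5*34 = -170)
(-41 + 147)*sqrt(B - 24) = (-41 + 147)*sqrt(-170 - 24) = 106*sqrt(-194) = 106*(I*sqrt(194)) = 106*I*sqrt(194)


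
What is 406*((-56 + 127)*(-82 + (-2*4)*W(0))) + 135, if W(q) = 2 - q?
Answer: -2824813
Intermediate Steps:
406*((-56 + 127)*(-82 + (-2*4)*W(0))) + 135 = 406*((-56 + 127)*(-82 + (-2*4)*(2 - 1*0))) + 135 = 406*(71*(-82 - 8*(2 + 0))) + 135 = 406*(71*(-82 - 8*2)) + 135 = 406*(71*(-82 - 16)) + 135 = 406*(71*(-98)) + 135 = 406*(-6958) + 135 = -2824948 + 135 = -2824813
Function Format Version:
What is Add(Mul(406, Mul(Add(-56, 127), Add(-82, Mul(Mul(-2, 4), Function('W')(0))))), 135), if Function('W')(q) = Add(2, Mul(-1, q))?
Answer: -2824813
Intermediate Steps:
Add(Mul(406, Mul(Add(-56, 127), Add(-82, Mul(Mul(-2, 4), Function('W')(0))))), 135) = Add(Mul(406, Mul(Add(-56, 127), Add(-82, Mul(Mul(-2, 4), Add(2, Mul(-1, 0)))))), 135) = Add(Mul(406, Mul(71, Add(-82, Mul(-8, Add(2, 0))))), 135) = Add(Mul(406, Mul(71, Add(-82, Mul(-8, 2)))), 135) = Add(Mul(406, Mul(71, Add(-82, -16))), 135) = Add(Mul(406, Mul(71, -98)), 135) = Add(Mul(406, -6958), 135) = Add(-2824948, 135) = -2824813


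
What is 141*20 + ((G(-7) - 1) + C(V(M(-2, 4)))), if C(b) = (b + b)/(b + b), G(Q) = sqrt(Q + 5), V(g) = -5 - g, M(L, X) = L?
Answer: 2820 + I*sqrt(2) ≈ 2820.0 + 1.4142*I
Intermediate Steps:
G(Q) = sqrt(5 + Q)
C(b) = 1 (C(b) = (2*b)/((2*b)) = (2*b)*(1/(2*b)) = 1)
141*20 + ((G(-7) - 1) + C(V(M(-2, 4)))) = 141*20 + ((sqrt(5 - 7) - 1) + 1) = 2820 + ((sqrt(-2) - 1) + 1) = 2820 + ((I*sqrt(2) - 1) + 1) = 2820 + ((-1 + I*sqrt(2)) + 1) = 2820 + I*sqrt(2)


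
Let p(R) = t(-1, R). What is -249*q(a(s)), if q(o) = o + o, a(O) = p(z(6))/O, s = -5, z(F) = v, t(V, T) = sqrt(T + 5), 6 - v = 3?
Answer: 996*sqrt(2)/5 ≈ 281.71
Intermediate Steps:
v = 3 (v = 6 - 1*3 = 6 - 3 = 3)
t(V, T) = sqrt(5 + T)
z(F) = 3
p(R) = sqrt(5 + R)
a(O) = 2*sqrt(2)/O (a(O) = sqrt(5 + 3)/O = sqrt(8)/O = (2*sqrt(2))/O = 2*sqrt(2)/O)
q(o) = 2*o
-249*q(a(s)) = -498*2*sqrt(2)/(-5) = -498*2*sqrt(2)*(-1/5) = -498*(-2*sqrt(2)/5) = -(-996)*sqrt(2)/5 = 996*sqrt(2)/5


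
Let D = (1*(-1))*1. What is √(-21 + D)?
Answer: I*√22 ≈ 4.6904*I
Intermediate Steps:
D = -1 (D = -1*1 = -1)
√(-21 + D) = √(-21 - 1) = √(-22) = I*√22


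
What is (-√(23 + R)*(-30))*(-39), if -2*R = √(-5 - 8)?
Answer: -585*√(92 - 2*I*√13) ≈ -5615.4 + 219.74*I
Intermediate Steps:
R = -I*√13/2 (R = -√(-5 - 8)/2 = -I*√13/2 ≈ -1.8028*I)
(-√(23 + R)*(-30))*(-39) = (-√(23 - I*√13/2)*(-30))*(-39) = (30*√(23 - I*√13/2))*(-39) = -1170*√(23 - I*√13/2)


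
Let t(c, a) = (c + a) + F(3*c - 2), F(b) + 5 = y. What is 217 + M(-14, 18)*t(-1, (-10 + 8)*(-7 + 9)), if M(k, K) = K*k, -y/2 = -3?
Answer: 1225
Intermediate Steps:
y = 6 (y = -2*(-3) = 6)
F(b) = 1 (F(b) = -5 + 6 = 1)
t(c, a) = 1 + a + c (t(c, a) = (c + a) + 1 = (a + c) + 1 = 1 + a + c)
217 + M(-14, 18)*t(-1, (-10 + 8)*(-7 + 9)) = 217 + (18*(-14))*(1 + (-10 + 8)*(-7 + 9) - 1) = 217 - 252*(1 - 2*2 - 1) = 217 - 252*(1 - 4 - 1) = 217 - 252*(-4) = 217 + 1008 = 1225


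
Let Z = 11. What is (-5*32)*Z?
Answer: -1760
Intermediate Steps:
(-5*32)*Z = -5*32*11 = -160*11 = -1760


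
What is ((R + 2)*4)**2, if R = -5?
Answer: 144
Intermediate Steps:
((R + 2)*4)**2 = ((-5 + 2)*4)**2 = (-3*4)**2 = (-12)**2 = 144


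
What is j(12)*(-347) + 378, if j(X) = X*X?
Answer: -49590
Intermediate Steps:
j(X) = X²
j(12)*(-347) + 378 = 12²*(-347) + 378 = 144*(-347) + 378 = -49968 + 378 = -49590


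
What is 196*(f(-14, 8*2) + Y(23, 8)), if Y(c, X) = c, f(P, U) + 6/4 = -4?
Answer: 3430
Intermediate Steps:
f(P, U) = -11/2 (f(P, U) = -3/2 - 4 = -11/2)
196*(f(-14, 8*2) + Y(23, 8)) = 196*(-11/2 + 23) = 196*(35/2) = 3430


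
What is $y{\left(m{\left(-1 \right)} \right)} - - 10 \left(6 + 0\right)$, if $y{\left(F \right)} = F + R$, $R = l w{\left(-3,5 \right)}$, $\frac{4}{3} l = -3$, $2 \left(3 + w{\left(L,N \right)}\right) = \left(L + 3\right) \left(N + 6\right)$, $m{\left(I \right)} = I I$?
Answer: $\frac{271}{4} \approx 67.75$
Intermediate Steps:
$m{\left(I \right)} = I^{2}$
$w{\left(L,N \right)} = -3 + \frac{\left(3 + L\right) \left(6 + N\right)}{2}$ ($w{\left(L,N \right)} = -3 + \frac{\left(L + 3\right) \left(N + 6\right)}{2} = -3 + \frac{\left(3 + L\right) \left(6 + N\right)}{2}$)
$l = - \frac{9}{4}$ ($l = \frac{3}{4} \left(-3\right) = - \frac{9}{4} \approx -2.25$)
$R = \frac{27}{4}$ ($R = - \frac{9 \left(6 + 3 \left(-3\right) + \frac{3}{2} \cdot 5 + \frac{1}{2} \left(-3\right) 5\right)}{4} = - \frac{9 \left(6 - 9 + \frac{15}{2} - \frac{15}{2}\right)}{4} = \left(- \frac{9}{4}\right) \left(-3\right) = \frac{27}{4} \approx 6.75$)
$y{\left(F \right)} = \frac{27}{4} + F$ ($y{\left(F \right)} = F + \frac{27}{4} = \frac{27}{4} + F$)
$y{\left(m{\left(-1 \right)} \right)} - - 10 \left(6 + 0\right) = \left(\frac{27}{4} + \left(-1\right)^{2}\right) - - 10 \left(6 + 0\right) = \left(\frac{27}{4} + 1\right) - \left(-10\right) 6 = \frac{31}{4} - -60 = \frac{31}{4} + 60 = \frac{271}{4}$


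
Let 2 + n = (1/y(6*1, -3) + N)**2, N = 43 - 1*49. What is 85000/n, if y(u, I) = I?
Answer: 765000/343 ≈ 2230.3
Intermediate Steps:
N = -6 (N = 43 - 49 = -6)
n = 343/9 (n = -2 + (1/(-3) - 6)**2 = -2 + (-1/3 - 6)**2 = -2 + (-19/3)**2 = -2 + 361/9 = 343/9 ≈ 38.111)
85000/n = 85000/(343/9) = 85000*(9/343) = 765000/343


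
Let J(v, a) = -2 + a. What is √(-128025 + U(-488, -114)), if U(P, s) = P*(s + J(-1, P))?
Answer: √166727 ≈ 408.32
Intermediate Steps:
U(P, s) = P*(-2 + P + s) (U(P, s) = P*(s + (-2 + P)) = P*(-2 + P + s))
√(-128025 + U(-488, -114)) = √(-128025 - 488*(-2 - 488 - 114)) = √(-128025 - 488*(-604)) = √(-128025 + 294752) = √166727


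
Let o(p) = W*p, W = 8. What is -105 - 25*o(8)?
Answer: -1705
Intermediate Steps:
o(p) = 8*p
-105 - 25*o(8) = -105 - 200*8 = -105 - 25*64 = -105 - 1600 = -1705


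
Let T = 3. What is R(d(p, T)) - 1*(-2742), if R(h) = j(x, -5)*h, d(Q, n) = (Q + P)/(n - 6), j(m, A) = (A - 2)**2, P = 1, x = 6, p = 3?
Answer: 8030/3 ≈ 2676.7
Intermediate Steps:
j(m, A) = (-2 + A)**2
d(Q, n) = (1 + Q)/(-6 + n) (d(Q, n) = (Q + 1)/(n - 6) = (1 + Q)/(-6 + n))
R(h) = 49*h (R(h) = (-2 - 5)**2*h = (-7)**2*h = 49*h)
R(d(p, T)) - 1*(-2742) = 49*((1 + 3)/(-6 + 3)) - 1*(-2742) = 49*(4/(-3)) + 2742 = 49*(-1/3*4) + 2742 = 49*(-4/3) + 2742 = -196/3 + 2742 = 8030/3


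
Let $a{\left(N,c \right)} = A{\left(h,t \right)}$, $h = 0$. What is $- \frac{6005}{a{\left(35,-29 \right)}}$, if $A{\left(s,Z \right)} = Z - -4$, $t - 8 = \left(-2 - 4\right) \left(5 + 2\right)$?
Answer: $\frac{1201}{6} \approx 200.17$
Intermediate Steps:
$t = -34$ ($t = 8 + \left(-2 - 4\right) \left(5 + 2\right) = 8 - 42 = -34$)
$A{\left(s,Z \right)} = 4 + Z$ ($A{\left(s,Z \right)} = Z + 4 = 4 + Z$)
$a{\left(N,c \right)} = -30$ ($a{\left(N,c \right)} = 4 - 34 = -30$)
$- \frac{6005}{a{\left(35,-29 \right)}} = - \frac{6005}{-30} = \left(-6005\right) \left(- \frac{1}{30}\right) = \frac{1201}{6}$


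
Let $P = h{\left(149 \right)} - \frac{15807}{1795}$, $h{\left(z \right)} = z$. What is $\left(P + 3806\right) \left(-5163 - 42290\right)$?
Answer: $- \frac{336129434354}{1795} \approx -1.8726 \cdot 10^{8}$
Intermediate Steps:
$P = \frac{251648}{1795}$ ($P = 149 - \frac{15807}{1795} = \frac{251648}{1795} \approx 140.19$)
$\left(P + 3806\right) \left(-5163 - 42290\right) = \left(\frac{251648}{1795} + 3806\right) \left(-5163 - 42290\right) = \frac{7083418}{1795} \left(-47453\right) = - \frac{336129434354}{1795}$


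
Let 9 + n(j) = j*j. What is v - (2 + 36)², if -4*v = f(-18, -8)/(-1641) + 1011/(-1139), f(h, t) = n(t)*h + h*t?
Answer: -3598406789/2492132 ≈ -1443.9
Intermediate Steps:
n(j) = -9 + j² (n(j) = -9 + j*j = -9 + j²)
f(h, t) = h*t + h*(-9 + t²) (f(h, t) = (-9 + t²)*h + h*t = h*(-9 + t²) + h*t = h*t + h*(-9 + t²))
v = 231819/2492132 (v = -(-18*(-9 - 8 + (-8)²)/(-1641) + 1011/(-1139))/4 = -(-18*(-9 - 8 + 64)*(-1/1641) + 1011*(-1/1139))/4 = -(-18*47*(-1/1641) - 1011/1139)/4 = -(-846*(-1/1641) - 1011/1139)/4 = -(282/547 - 1011/1139)/4 = -¼*(-231819/623033) = 231819/2492132 ≈ 0.093020)
v - (2 + 36)² = 231819/2492132 - (2 + 36)² = 231819/2492132 - 1*38² = 231819/2492132 - 1*1444 = 231819/2492132 - 1444 = -3598406789/2492132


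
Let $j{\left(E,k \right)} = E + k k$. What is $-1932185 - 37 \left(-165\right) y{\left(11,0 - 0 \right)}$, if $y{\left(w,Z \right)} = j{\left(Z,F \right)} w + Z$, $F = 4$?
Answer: $-857705$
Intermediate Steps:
$j{\left(E,k \right)} = E + k^{2}$
$y{\left(w,Z \right)} = Z + w \left(16 + Z\right)$ ($y{\left(w,Z \right)} = \left(Z + 4^{2}\right) w + Z = \left(Z + 16\right) w + Z = \left(16 + Z\right) w + Z = w \left(16 + Z\right) + Z = Z + w \left(16 + Z\right)$)
$-1932185 - 37 \left(-165\right) y{\left(11,0 - 0 \right)} = -1932185 - 37 \left(-165\right) \left(\left(0 - 0\right) + 11 \left(16 + \left(0 - 0\right)\right)\right) = -1932185 - - 6105 \left(\left(0 + 0\right) + 11 \left(16 + \left(0 + 0\right)\right)\right) = -1932185 - - 6105 \left(0 + 11 \left(16 + 0\right)\right) = -1932185 - - 6105 \left(0 + 11 \cdot 16\right) = -1932185 - - 6105 \left(0 + 176\right) = -1932185 - \left(-6105\right) 176 = -1932185 - -1074480 = -1932185 + 1074480 = -857705$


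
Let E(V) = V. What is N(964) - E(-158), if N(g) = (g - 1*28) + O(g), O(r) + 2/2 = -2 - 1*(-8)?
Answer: 1099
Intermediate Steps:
O(r) = 5 (O(r) = -1 + (-2 - 1*(-8)) = -1 + (-2 + 8) = -1 + 6 = 5)
N(g) = -23 + g (N(g) = (g - 1*28) + 5 = (g - 28) + 5 = (-28 + g) + 5 = -23 + g)
N(964) - E(-158) = (-23 + 964) - 1*(-158) = 941 + 158 = 1099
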